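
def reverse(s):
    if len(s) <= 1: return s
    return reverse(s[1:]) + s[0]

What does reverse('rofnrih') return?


reverse('rofnrih') = reverse('ofnrih') + 'r'
reverse('ofnrih') = reverse('fnrih') + 'o'
reverse('fnrih') = reverse('nrih') + 'f'
reverse('nrih') = reverse('rih') + 'n'
reverse('rih') = reverse('ih') + 'r'
reverse('ih') = reverse('h') + 'i'
reverse('h') = 'h'  (base case)
Concatenating: 'h' + 'i' + 'r' + 'n' + 'f' + 'o' + 'r' = 'hirnfor'

hirnfor


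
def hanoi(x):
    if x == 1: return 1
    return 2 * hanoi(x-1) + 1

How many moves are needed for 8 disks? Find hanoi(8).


hanoi(8) = 2 * hanoi(7) + 1
hanoi(7) = 2 * hanoi(6) + 1
hanoi(6) = 2 * hanoi(5) + 1
hanoi(5) = 2 * hanoi(4) + 1
hanoi(4) = 2 * hanoi(3) + 1
hanoi(3) = 2 * hanoi(2) + 1
hanoi(2) = 2 * hanoi(1) + 1
hanoi(1) = 1  (base case)
hanoi(2) = 2 * 1 + 1 = 3
hanoi(3) = 2 * 3 + 1 = 7
hanoi(4) = 2 * 7 + 1 = 15
hanoi(5) = 2 * 15 + 1 = 31
hanoi(6) = 2 * 31 + 1 = 63
hanoi(7) = 2 * 63 + 1 = 127
hanoi(8) = 2 * 127 + 1 = 255

255


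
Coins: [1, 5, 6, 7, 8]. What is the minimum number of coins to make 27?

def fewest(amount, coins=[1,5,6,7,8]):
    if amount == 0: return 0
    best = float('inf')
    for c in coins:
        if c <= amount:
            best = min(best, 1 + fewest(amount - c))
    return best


Building up with DP:
fewest(0) = 0
fewest(1) = min(1+fewest(0)=1+0=1) = 1
fewest(2) = min(1+fewest(1)=1+1=2) = 2
fewest(3) = min(1+fewest(2)=1+2=3) = 3
fewest(4) = min(1+fewest(3)=1+3=4) = 4
fewest(5) = min(1+fewest(4)=1+4=5, 1+fewest(0)=1+0=1) = 1
fewest(6) = min(1+fewest(5)=1+1=2, 1+fewest(1)=1+1=2, 1+fewest(0)=1+0=1) = 1
fewest(7) = min(1+fewest(6)=1+1=2, 1+fewest(2)=1+2=3, 1+fewest(1)=1+1=2, 1+fewest(0)=1+0=1) = 1
fewest(8) = min(1+fewest(7)=1+1=2, 1+fewest(3)=1+3=4, 1+fewest(2)=1+2=3, 1+fewest(1)=1+1=2, 1+fewest(0)=1+0=1) = 1
fewest(9) = min(1+fewest(8)=1+1=2, 1+fewest(4)=1+4=5, 1+fewest(3)=1+3=4, 1+fewest(2)=1+2=3, 1+fewest(1)=1+1=2) = 2
fewest(10) = min(1+fewest(9)=1+2=3, 1+fewest(5)=1+1=2, 1+fewest(4)=1+4=5, 1+fewest(3)=1+3=4, 1+fewest(2)=1+2=3) = 2
fewest(11) = min(1+fewest(10)=1+2=3, 1+fewest(6)=1+1=2, 1+fewest(5)=1+1=2, 1+fewest(4)=1+4=5, 1+fewest(3)=1+3=4) = 2
fewest(12) = min(1+fewest(11)=1+2=3, 1+fewest(7)=1+1=2, 1+fewest(6)=1+1=2, 1+fewest(5)=1+1=2, 1+fewest(4)=1+4=5) = 2
fewest(13) = min(1+fewest(12)=1+2=3, 1+fewest(8)=1+1=2, 1+fewest(7)=1+1=2, 1+fewest(6)=1+1=2, 1+fewest(5)=1+1=2) = 2
fewest(14) = min(1+fewest(13)=1+2=3, 1+fewest(9)=1+2=3, 1+fewest(8)=1+1=2, 1+fewest(7)=1+1=2, 1+fewest(6)=1+1=2) = 2
fewest(15) = min(1+fewest(14)=1+2=3, 1+fewest(10)=1+2=3, 1+fewest(9)=1+2=3, 1+fewest(8)=1+1=2, 1+fewest(7)=1+1=2) = 2
fewest(16) = min(1+fewest(15)=1+2=3, 1+fewest(11)=1+2=3, 1+fewest(10)=1+2=3, 1+fewest(9)=1+2=3, 1+fewest(8)=1+1=2) = 2
fewest(17) = min(1+fewest(16)=1+2=3, 1+fewest(12)=1+2=3, 1+fewest(11)=1+2=3, 1+fewest(10)=1+2=3, 1+fewest(9)=1+2=3) = 3
fewest(18) = min(1+fewest(17)=1+3=4, 1+fewest(13)=1+2=3, 1+fewest(12)=1+2=3, 1+fewest(11)=1+2=3, 1+fewest(10)=1+2=3) = 3
fewest(19) = min(1+fewest(18)=1+3=4, 1+fewest(14)=1+2=3, 1+fewest(13)=1+2=3, 1+fewest(12)=1+2=3, 1+fewest(11)=1+2=3) = 3
fewest(20) = min(1+fewest(19)=1+3=4, 1+fewest(15)=1+2=3, 1+fewest(14)=1+2=3, 1+fewest(13)=1+2=3, 1+fewest(12)=1+2=3) = 3
fewest(21) = min(1+fewest(20)=1+3=4, 1+fewest(16)=1+2=3, 1+fewest(15)=1+2=3, 1+fewest(14)=1+2=3, 1+fewest(13)=1+2=3) = 3
fewest(22) = min(1+fewest(21)=1+3=4, 1+fewest(17)=1+3=4, 1+fewest(16)=1+2=3, 1+fewest(15)=1+2=3, 1+fewest(14)=1+2=3) = 3
fewest(23) = min(1+fewest(22)=1+3=4, 1+fewest(18)=1+3=4, 1+fewest(17)=1+3=4, 1+fewest(16)=1+2=3, 1+fewest(15)=1+2=3) = 3
fewest(24) = min(1+fewest(23)=1+3=4, 1+fewest(19)=1+3=4, 1+fewest(18)=1+3=4, 1+fewest(17)=1+3=4, 1+fewest(16)=1+2=3) = 3
fewest(25) = min(1+fewest(24)=1+3=4, 1+fewest(20)=1+3=4, 1+fewest(19)=1+3=4, 1+fewest(18)=1+3=4, 1+fewest(17)=1+3=4) = 4
fewest(26) = min(1+fewest(25)=1+4=5, 1+fewest(21)=1+3=4, 1+fewest(20)=1+3=4, 1+fewest(19)=1+3=4, 1+fewest(18)=1+3=4) = 4
fewest(27) = min(1+fewest(26)=1+4=5, 1+fewest(22)=1+3=4, 1+fewest(21)=1+3=4, 1+fewest(20)=1+3=4, 1+fewest(19)=1+3=4) = 4

4


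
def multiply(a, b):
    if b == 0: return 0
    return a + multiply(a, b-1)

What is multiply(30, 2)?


multiply(30, 2) = 30 + multiply(30, 1)
multiply(30, 1) = 30 + multiply(30, 0)
multiply(30, 0) = 0  (base case)
Total: 30 + 30 + 0 = 60

60


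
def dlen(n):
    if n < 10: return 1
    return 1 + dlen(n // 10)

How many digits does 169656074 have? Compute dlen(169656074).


dlen(169656074) = 1 + dlen(16965607)
dlen(16965607) = 1 + dlen(1696560)
dlen(1696560) = 1 + dlen(169656)
dlen(169656) = 1 + dlen(16965)
dlen(16965) = 1 + dlen(1696)
dlen(1696) = 1 + dlen(169)
dlen(169) = 1 + dlen(16)
dlen(16) = 1 + dlen(1)
dlen(1) = 1  (base case: 1 < 10)
Unwinding: 1 + 1 + 1 + 1 + 1 + 1 + 1 + 1 + 1 = 9

9


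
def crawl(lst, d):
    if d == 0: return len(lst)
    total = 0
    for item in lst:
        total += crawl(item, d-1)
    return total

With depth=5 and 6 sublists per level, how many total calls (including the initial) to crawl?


At depth 0 (root): 1 call
At depth 1: each of 1 parents calls crawl on 6 children = 6 calls
At depth 2: each of 6 parents calls crawl on 6 children = 36 calls
At depth 3: each of 36 parents calls crawl on 6 children = 216 calls
At depth 4: each of 216 parents calls crawl on 6 children = 1296 calls
At depth 5: each of 1296 parents calls crawl on 6 children = 7776 calls
Total: 1 + 6 + 36 + 216 + 1296 + 7776 = 9331

9331


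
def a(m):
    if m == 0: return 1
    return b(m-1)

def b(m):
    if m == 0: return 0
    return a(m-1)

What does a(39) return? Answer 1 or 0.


a(39) = b(38)
b(38) = a(37)
a(37) = b(36)
b(36) = a(35)
a(35) = b(34)
b(34) = a(33)
a(33) = b(32)
b(32) = a(31)
a(31) = b(30)
b(30) = a(29)
a(29) = b(28)
b(28) = a(27)
a(27) = b(26)
b(26) = a(25)
a(25) = b(24)
b(24) = a(23)
a(23) = b(22)
b(22) = a(21)
a(21) = b(20)
b(20) = a(19)
a(19) = b(18)
b(18) = a(17)
a(17) = b(16)
b(16) = a(15)
a(15) = b(14)
b(14) = a(13)
a(13) = b(12)
b(12) = a(11)
a(11) = b(10)
b(10) = a(9)
a(9) = b(8)
b(8) = a(7)
a(7) = b(6)
b(6) = a(5)
a(5) = b(4)
b(4) = a(3)
a(3) = b(2)
b(2) = a(1)
a(1) = b(0)
b(0) = 0  (base case)
Result: 0

0


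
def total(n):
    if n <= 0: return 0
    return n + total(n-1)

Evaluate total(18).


total(18)
= 18 + 17 + 16 + 15 + 14 + 13 + 12 + 11 + 10 + 9 + 8 + 7 + 6 + 5 + 4 + 3 + 2 + 1 + total(0)
= 18 + 17 + 16 + 15 + 14 + 13 + 12 + 11 + 10 + 9 + 8 + 7 + 6 + 5 + 4 + 3 + 2 + 1 + 0
= 171

171


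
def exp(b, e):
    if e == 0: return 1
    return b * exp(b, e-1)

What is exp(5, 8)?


exp(5, 8)
= 5 * exp(5, 7)
= 5 * 5 * exp(5, 6)
= 5 * 5 * 5 * exp(5, 5)
= 5 * 5 * 5 * 5 * exp(5, 4)
= 5 * 5 * 5 * 5 * 5 * exp(5, 3)
= 5 * 5 * 5 * 5 * 5 * 5 * exp(5, 2)
= 5 * 5 * 5 * 5 * 5 * 5 * 5 * exp(5, 1)
= 5 * 5 * 5 * 5 * 5 * 5 * 5 * 5 * exp(5, 0)
= 5 * 5 * 5 * 5 * 5 * 5 * 5 * 5 * 1
= 390625

390625


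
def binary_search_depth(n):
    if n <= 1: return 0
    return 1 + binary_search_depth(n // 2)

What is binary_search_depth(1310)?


1310 / 2 = 655
655 / 2 = 327
327 / 2 = 163
163 / 2 = 81
81 / 2 = 40
40 / 2 = 20
20 / 2 = 10
10 / 2 = 5
5 / 2 = 2
2 / 2 = 1
Reached 1 after 10 halvings

10


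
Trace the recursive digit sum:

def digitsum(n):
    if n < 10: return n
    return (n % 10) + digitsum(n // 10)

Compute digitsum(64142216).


digitsum(64142216) = 6 + digitsum(6414221)
digitsum(6414221) = 1 + digitsum(641422)
digitsum(641422) = 2 + digitsum(64142)
digitsum(64142) = 2 + digitsum(6414)
digitsum(6414) = 4 + digitsum(641)
digitsum(641) = 1 + digitsum(64)
digitsum(64) = 4 + digitsum(6)
digitsum(6) = 6  (base case)
Total: 6 + 1 + 2 + 2 + 4 + 1 + 4 + 6 = 26

26


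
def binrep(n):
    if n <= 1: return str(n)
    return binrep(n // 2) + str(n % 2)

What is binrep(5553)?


binrep(5553) = binrep(2776) + '1'
binrep(2776) = binrep(1388) + '0'
binrep(1388) = binrep(694) + '0'
binrep(694) = binrep(347) + '0'
binrep(347) = binrep(173) + '1'
binrep(173) = binrep(86) + '1'
binrep(86) = binrep(43) + '0'
binrep(43) = binrep(21) + '1'
binrep(21) = binrep(10) + '1'
binrep(10) = binrep(5) + '0'
binrep(5) = binrep(2) + '1'
binrep(2) = binrep(1) + '0'
binrep(1) = '1'  (base case)
Concatenating: '1' + '0' + '1' + '0' + '1' + '1' + '0' + '1' + '1' + '0' + '0' + '0' + '1' = '1010110110001'

1010110110001


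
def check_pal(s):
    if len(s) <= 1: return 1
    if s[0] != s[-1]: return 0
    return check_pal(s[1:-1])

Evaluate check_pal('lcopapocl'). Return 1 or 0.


check_pal('lcopapocl'): s[0]='l' == s[-1]='l' -> check check_pal('copapoc')
check_pal('copapoc'): s[0]='c' == s[-1]='c' -> check check_pal('opapo')
check_pal('opapo'): s[0]='o' == s[-1]='o' -> check check_pal('pap')
check_pal('pap'): s[0]='p' == s[-1]='p' -> check check_pal('a')
check_pal('a'): len <= 1 -> return 1  (base case)
Result: 1 (palindrome)

1


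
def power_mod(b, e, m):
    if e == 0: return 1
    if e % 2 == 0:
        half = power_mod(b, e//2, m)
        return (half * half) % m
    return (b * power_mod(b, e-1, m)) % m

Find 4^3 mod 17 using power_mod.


power_mod(4, 3, 17): e is odd, compute power_mod(4, 2, 17)
  power_mod(4, 2, 17): e is even, compute power_mod(4, 1, 17)
    power_mod(4, 1, 17): e is odd, compute power_mod(4, 0, 17)
      power_mod(4, 0, 17) = 1
    (4 * 1) % 17 = 4
  half=4, (4*4) % 17 = 16
(4 * 16) % 17 = 13

13


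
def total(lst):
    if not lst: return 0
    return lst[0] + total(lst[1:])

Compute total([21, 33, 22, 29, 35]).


total([21, 33, 22, 29, 35]) = 21 + total([33, 22, 29, 35])
total([33, 22, 29, 35]) = 33 + total([22, 29, 35])
total([22, 29, 35]) = 22 + total([29, 35])
total([29, 35]) = 29 + total([35])
total([35]) = 35 + total([])
total([]) = 0  (base case)
Total: 21 + 33 + 22 + 29 + 35 + 0 = 140

140


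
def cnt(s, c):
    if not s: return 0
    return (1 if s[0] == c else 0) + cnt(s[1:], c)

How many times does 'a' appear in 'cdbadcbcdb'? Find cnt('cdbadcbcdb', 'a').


s[0]='c' != 'a' -> 0
s[0]='d' != 'a' -> 0
s[0]='b' != 'a' -> 0
s[0]='a' == 'a' -> 1
s[0]='d' != 'a' -> 0
s[0]='c' != 'a' -> 0
s[0]='b' != 'a' -> 0
s[0]='c' != 'a' -> 0
s[0]='d' != 'a' -> 0
s[0]='b' != 'a' -> 0
Sum: 0 + 0 + 0 + 1 + 0 + 0 + 0 + 0 + 0 + 0 = 1

1


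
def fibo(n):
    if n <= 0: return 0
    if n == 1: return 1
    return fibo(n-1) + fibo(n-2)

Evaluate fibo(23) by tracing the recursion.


Computing fibo(23) bottom-up:
fibo(0) = 0
fibo(1) = 1
fibo(2) = fibo(1) + fibo(0) = 1 + 0 = 1
fibo(3) = fibo(2) + fibo(1) = 1 + 1 = 2
fibo(4) = fibo(3) + fibo(2) = 2 + 1 = 3
fibo(5) = fibo(4) + fibo(3) = 3 + 2 = 5
fibo(6) = fibo(5) + fibo(4) = 5 + 3 = 8
fibo(7) = fibo(6) + fibo(5) = 8 + 5 = 13
fibo(8) = fibo(7) + fibo(6) = 13 + 8 = 21
fibo(9) = fibo(8) + fibo(7) = 21 + 13 = 34
fibo(10) = fibo(9) + fibo(8) = 34 + 21 = 55
fibo(11) = fibo(10) + fibo(9) = 55 + 34 = 89
fibo(12) = fibo(11) + fibo(10) = 89 + 55 = 144
fibo(13) = fibo(12) + fibo(11) = 144 + 89 = 233
fibo(14) = fibo(13) + fibo(12) = 233 + 144 = 377
fibo(15) = fibo(14) + fibo(13) = 377 + 233 = 610
fibo(16) = fibo(15) + fibo(14) = 610 + 377 = 987
fibo(17) = fibo(16) + fibo(15) = 987 + 610 = 1597
fibo(18) = fibo(17) + fibo(16) = 1597 + 987 = 2584
fibo(19) = fibo(18) + fibo(17) = 2584 + 1597 = 4181
fibo(20) = fibo(19) + fibo(18) = 4181 + 2584 = 6765
fibo(21) = fibo(20) + fibo(19) = 6765 + 4181 = 10946
fibo(22) = fibo(21) + fibo(20) = 10946 + 6765 = 17711
fibo(23) = fibo(22) + fibo(21) = 17711 + 10946 = 28657

28657


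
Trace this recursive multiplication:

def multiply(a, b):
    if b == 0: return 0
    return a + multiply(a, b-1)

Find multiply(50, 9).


multiply(50, 9) = 50 + multiply(50, 8)
multiply(50, 8) = 50 + multiply(50, 7)
multiply(50, 7) = 50 + multiply(50, 6)
multiply(50, 6) = 50 + multiply(50, 5)
multiply(50, 5) = 50 + multiply(50, 4)
multiply(50, 4) = 50 + multiply(50, 3)
multiply(50, 3) = 50 + multiply(50, 2)
multiply(50, 2) = 50 + multiply(50, 1)
multiply(50, 1) = 50 + multiply(50, 0)
multiply(50, 0) = 0  (base case)
Total: 50 + 50 + 50 + 50 + 50 + 50 + 50 + 50 + 50 + 0 = 450

450


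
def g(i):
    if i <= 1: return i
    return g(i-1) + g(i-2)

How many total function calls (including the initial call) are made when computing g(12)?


Let C(n) = total calls for g(n)
C(0) = 1, C(1) = 1
C(2) = 1 + C(1) + C(0) = 1 + 1 + 1 = 3
C(3) = 1 + C(2) + C(1) = 1 + 3 + 1 = 5
C(4) = 1 + C(3) + C(2) = 1 + 5 + 3 = 9
C(5) = 1 + C(4) + C(3) = 1 + 9 + 5 = 15
C(6) = 1 + C(5) + C(4) = 1 + 15 + 9 = 25
C(7) = 1 + C(6) + C(5) = 1 + 25 + 15 = 41
C(8) = 1 + C(7) + C(6) = 1 + 41 + 25 = 67
C(9) = 1 + C(8) + C(7) = 1 + 67 + 41 = 109
C(10) = 1 + C(9) + C(8) = 1 + 109 + 67 = 177
C(11) = 1 + C(10) + C(9) = 1 + 177 + 109 = 287
C(12) = 1 + C(11) + C(10) = 1 + 287 + 177 = 465

465


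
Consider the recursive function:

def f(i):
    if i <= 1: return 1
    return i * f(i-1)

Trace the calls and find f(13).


f(13)
= 13 * f(12)
= 13 * 12 * f(11)
= 13 * 12 * 11 * f(10)
= 13 * 12 * 11 * 10 * f(9)
= 13 * 12 * 11 * 10 * 9 * f(8)
= 13 * 12 * 11 * 10 * 9 * 8 * f(7)
= 13 * 12 * 11 * 10 * 9 * 8 * 7 * f(6)
= 13 * 12 * 11 * 10 * 9 * 8 * 7 * 6 * f(5)
= 13 * 12 * 11 * 10 * 9 * 8 * 7 * 6 * 5 * f(4)
= 13 * 12 * 11 * 10 * 9 * 8 * 7 * 6 * 5 * 4 * f(3)
= 13 * 12 * 11 * 10 * 9 * 8 * 7 * 6 * 5 * 4 * 3 * f(2)
= 13 * 12 * 11 * 10 * 9 * 8 * 7 * 6 * 5 * 4 * 3 * 2 * f(1)
= 13 * 12 * 11 * 10 * 9 * 8 * 7 * 6 * 5 * 4 * 3 * 2 * 1
= 6227020800

6227020800


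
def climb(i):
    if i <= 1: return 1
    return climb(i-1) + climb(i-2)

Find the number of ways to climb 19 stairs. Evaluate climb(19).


Building up from base cases:
climb(0) = 1
climb(1) = 1
climb(2) = climb(1) + climb(0) = 1 + 1 = 2
climb(3) = climb(2) + climb(1) = 2 + 1 = 3
climb(4) = climb(3) + climb(2) = 3 + 2 = 5
climb(5) = climb(4) + climb(3) = 5 + 3 = 8
climb(6) = climb(5) + climb(4) = 8 + 5 = 13
climb(7) = climb(6) + climb(5) = 13 + 8 = 21
climb(8) = climb(7) + climb(6) = 21 + 13 = 34
climb(9) = climb(8) + climb(7) = 34 + 21 = 55
climb(10) = climb(9) + climb(8) = 55 + 34 = 89
climb(11) = climb(10) + climb(9) = 89 + 55 = 144
climb(12) = climb(11) + climb(10) = 144 + 89 = 233
climb(13) = climb(12) + climb(11) = 233 + 144 = 377
climb(14) = climb(13) + climb(12) = 377 + 233 = 610
climb(15) = climb(14) + climb(13) = 610 + 377 = 987
climb(16) = climb(15) + climb(14) = 987 + 610 = 1597
climb(17) = climb(16) + climb(15) = 1597 + 987 = 2584
climb(18) = climb(17) + climb(16) = 2584 + 1597 = 4181
climb(19) = climb(18) + climb(17) = 4181 + 2584 = 6765

6765


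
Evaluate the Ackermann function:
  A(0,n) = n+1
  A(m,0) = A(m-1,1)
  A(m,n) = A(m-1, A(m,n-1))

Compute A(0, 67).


A(0, 67) = 68
Result: A(0, 67) = 68

68


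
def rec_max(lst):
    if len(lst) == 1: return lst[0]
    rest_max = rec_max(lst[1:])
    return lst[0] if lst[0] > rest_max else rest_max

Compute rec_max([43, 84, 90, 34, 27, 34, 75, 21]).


rec_max([43, 84, 90, 34, 27, 34, 75, 21]): compare 43 with rec_max([84, 90, 34, 27, 34, 75, 21])
rec_max([84, 90, 34, 27, 34, 75, 21]): compare 84 with rec_max([90, 34, 27, 34, 75, 21])
rec_max([90, 34, 27, 34, 75, 21]): compare 90 with rec_max([34, 27, 34, 75, 21])
rec_max([34, 27, 34, 75, 21]): compare 34 with rec_max([27, 34, 75, 21])
rec_max([27, 34, 75, 21]): compare 27 with rec_max([34, 75, 21])
rec_max([34, 75, 21]): compare 34 with rec_max([75, 21])
rec_max([75, 21]): compare 75 with rec_max([21])
rec_max([21]) = 21  (base case)
Compare 75 with 21 -> 75
Compare 34 with 75 -> 75
Compare 27 with 75 -> 75
Compare 34 with 75 -> 75
Compare 90 with 75 -> 90
Compare 84 with 90 -> 90
Compare 43 with 90 -> 90

90


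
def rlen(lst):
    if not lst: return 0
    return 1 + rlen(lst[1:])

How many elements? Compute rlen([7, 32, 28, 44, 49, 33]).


rlen([7, 32, 28, 44, 49, 33]) = 1 + rlen([32, 28, 44, 49, 33])
rlen([32, 28, 44, 49, 33]) = 1 + rlen([28, 44, 49, 33])
rlen([28, 44, 49, 33]) = 1 + rlen([44, 49, 33])
rlen([44, 49, 33]) = 1 + rlen([49, 33])
rlen([49, 33]) = 1 + rlen([33])
rlen([33]) = 1 + rlen([])
rlen([]) = 0  (base case)
Unwinding: 1 + 1 + 1 + 1 + 1 + 1 + 0 = 6

6


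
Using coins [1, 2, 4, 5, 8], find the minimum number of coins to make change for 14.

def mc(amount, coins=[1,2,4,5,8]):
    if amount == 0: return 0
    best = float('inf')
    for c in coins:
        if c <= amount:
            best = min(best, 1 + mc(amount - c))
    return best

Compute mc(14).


Building up with DP:
mc(0) = 0
mc(1) = min(1+mc(0)=1+0=1) = 1
mc(2) = min(1+mc(1)=1+1=2, 1+mc(0)=1+0=1) = 1
mc(3) = min(1+mc(2)=1+1=2, 1+mc(1)=1+1=2) = 2
mc(4) = min(1+mc(3)=1+2=3, 1+mc(2)=1+1=2, 1+mc(0)=1+0=1) = 1
mc(5) = min(1+mc(4)=1+1=2, 1+mc(3)=1+2=3, 1+mc(1)=1+1=2, 1+mc(0)=1+0=1) = 1
mc(6) = min(1+mc(5)=1+1=2, 1+mc(4)=1+1=2, 1+mc(2)=1+1=2, 1+mc(1)=1+1=2) = 2
mc(7) = min(1+mc(6)=1+2=3, 1+mc(5)=1+1=2, 1+mc(3)=1+2=3, 1+mc(2)=1+1=2) = 2
mc(8) = min(1+mc(7)=1+2=3, 1+mc(6)=1+2=3, 1+mc(4)=1+1=2, 1+mc(3)=1+2=3, 1+mc(0)=1+0=1) = 1
mc(9) = min(1+mc(8)=1+1=2, 1+mc(7)=1+2=3, 1+mc(5)=1+1=2, 1+mc(4)=1+1=2, 1+mc(1)=1+1=2) = 2
mc(10) = min(1+mc(9)=1+2=3, 1+mc(8)=1+1=2, 1+mc(6)=1+2=3, 1+mc(5)=1+1=2, 1+mc(2)=1+1=2) = 2
mc(11) = min(1+mc(10)=1+2=3, 1+mc(9)=1+2=3, 1+mc(7)=1+2=3, 1+mc(6)=1+2=3, 1+mc(3)=1+2=3) = 3
mc(12) = min(1+mc(11)=1+3=4, 1+mc(10)=1+2=3, 1+mc(8)=1+1=2, 1+mc(7)=1+2=3, 1+mc(4)=1+1=2) = 2
mc(13) = min(1+mc(12)=1+2=3, 1+mc(11)=1+3=4, 1+mc(9)=1+2=3, 1+mc(8)=1+1=2, 1+mc(5)=1+1=2) = 2
mc(14) = min(1+mc(13)=1+2=3, 1+mc(12)=1+2=3, 1+mc(10)=1+2=3, 1+mc(9)=1+2=3, 1+mc(6)=1+2=3) = 3

3


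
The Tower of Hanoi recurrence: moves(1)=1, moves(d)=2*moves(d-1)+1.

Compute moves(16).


moves(16) = 2 * moves(15) + 1
moves(15) = 2 * moves(14) + 1
moves(14) = 2 * moves(13) + 1
moves(13) = 2 * moves(12) + 1
moves(12) = 2 * moves(11) + 1
moves(11) = 2 * moves(10) + 1
moves(10) = 2 * moves(9) + 1
moves(9) = 2 * moves(8) + 1
moves(8) = 2 * moves(7) + 1
moves(7) = 2 * moves(6) + 1
moves(6) = 2 * moves(5) + 1
moves(5) = 2 * moves(4) + 1
moves(4) = 2 * moves(3) + 1
moves(3) = 2 * moves(2) + 1
moves(2) = 2 * moves(1) + 1
moves(1) = 1  (base case)
moves(2) = 2 * 1 + 1 = 3
moves(3) = 2 * 3 + 1 = 7
moves(4) = 2 * 7 + 1 = 15
moves(5) = 2 * 15 + 1 = 31
moves(6) = 2 * 31 + 1 = 63
moves(7) = 2 * 63 + 1 = 127
moves(8) = 2 * 127 + 1 = 255
moves(9) = 2 * 255 + 1 = 511
moves(10) = 2 * 511 + 1 = 1023
moves(11) = 2 * 1023 + 1 = 2047
moves(12) = 2 * 2047 + 1 = 4095
moves(13) = 2 * 4095 + 1 = 8191
moves(14) = 2 * 8191 + 1 = 16383
moves(15) = 2 * 16383 + 1 = 32767
moves(16) = 2 * 32767 + 1 = 65535

65535


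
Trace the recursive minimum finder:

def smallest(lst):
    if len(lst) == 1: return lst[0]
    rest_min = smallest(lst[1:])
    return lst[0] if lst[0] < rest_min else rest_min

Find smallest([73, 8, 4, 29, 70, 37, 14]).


smallest([73, 8, 4, 29, 70, 37, 14]): compare 73 with smallest([8, 4, 29, 70, 37, 14])
smallest([8, 4, 29, 70, 37, 14]): compare 8 with smallest([4, 29, 70, 37, 14])
smallest([4, 29, 70, 37, 14]): compare 4 with smallest([29, 70, 37, 14])
smallest([29, 70, 37, 14]): compare 29 with smallest([70, 37, 14])
smallest([70, 37, 14]): compare 70 with smallest([37, 14])
smallest([37, 14]): compare 37 with smallest([14])
smallest([14]) = 14  (base case)
Compare 37 with 14 -> 14
Compare 70 with 14 -> 14
Compare 29 with 14 -> 14
Compare 4 with 14 -> 4
Compare 8 with 4 -> 4
Compare 73 with 4 -> 4

4


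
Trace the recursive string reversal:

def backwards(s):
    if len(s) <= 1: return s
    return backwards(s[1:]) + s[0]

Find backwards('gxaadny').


backwards('gxaadny') = backwards('xaadny') + 'g'
backwards('xaadny') = backwards('aadny') + 'x'
backwards('aadny') = backwards('adny') + 'a'
backwards('adny') = backwards('dny') + 'a'
backwards('dny') = backwards('ny') + 'd'
backwards('ny') = backwards('y') + 'n'
backwards('y') = 'y'  (base case)
Concatenating: 'y' + 'n' + 'd' + 'a' + 'a' + 'x' + 'g' = 'yndaaxg'

yndaaxg


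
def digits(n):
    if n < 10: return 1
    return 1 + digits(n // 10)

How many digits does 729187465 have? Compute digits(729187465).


digits(729187465) = 1 + digits(72918746)
digits(72918746) = 1 + digits(7291874)
digits(7291874) = 1 + digits(729187)
digits(729187) = 1 + digits(72918)
digits(72918) = 1 + digits(7291)
digits(7291) = 1 + digits(729)
digits(729) = 1 + digits(72)
digits(72) = 1 + digits(7)
digits(7) = 1  (base case: 7 < 10)
Unwinding: 1 + 1 + 1 + 1 + 1 + 1 + 1 + 1 + 1 = 9

9


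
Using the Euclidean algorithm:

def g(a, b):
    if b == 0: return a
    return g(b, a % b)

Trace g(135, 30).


g(135, 30) = g(30, 15)
g(30, 15) = g(15, 0)
g(15, 0) = 15  (base case)

15


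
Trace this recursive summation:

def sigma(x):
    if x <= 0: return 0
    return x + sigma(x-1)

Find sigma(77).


sigma(77)
= 77 + 76 + 75 + 74 + 73 + 72 + 71 + 70 + 69 + 68 + 67 + 66 + 65 + 64 + 63 + 62 + 61 + 60 + 59 + 58 + 57 + 56 + 55 + 54 + 53 + 52 + 51 + 50 + 49 + 48 + 47 + 46 + 45 + 44 + 43 + 42 + 41 + 40 + 39 + 38 + 37 + 36 + 35 + 34 + 33 + 32 + 31 + 30 + 29 + 28 + 27 + 26 + 25 + 24 + 23 + 22 + 21 + 20 + 19 + 18 + 17 + 16 + 15 + 14 + 13 + 12 + 11 + 10 + 9 + 8 + 7 + 6 + 5 + 4 + 3 + 2 + 1 + sigma(0)
= 77 + 76 + 75 + 74 + 73 + 72 + 71 + 70 + 69 + 68 + 67 + 66 + 65 + 64 + 63 + 62 + 61 + 60 + 59 + 58 + 57 + 56 + 55 + 54 + 53 + 52 + 51 + 50 + 49 + 48 + 47 + 46 + 45 + 44 + 43 + 42 + 41 + 40 + 39 + 38 + 37 + 36 + 35 + 34 + 33 + 32 + 31 + 30 + 29 + 28 + 27 + 26 + 25 + 24 + 23 + 22 + 21 + 20 + 19 + 18 + 17 + 16 + 15 + 14 + 13 + 12 + 11 + 10 + 9 + 8 + 7 + 6 + 5 + 4 + 3 + 2 + 1 + 0
= 3003

3003


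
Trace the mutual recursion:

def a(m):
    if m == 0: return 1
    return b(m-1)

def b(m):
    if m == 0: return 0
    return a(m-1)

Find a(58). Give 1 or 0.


a(58) = b(57)
b(57) = a(56)
a(56) = b(55)
b(55) = a(54)
a(54) = b(53)
b(53) = a(52)
a(52) = b(51)
b(51) = a(50)
a(50) = b(49)
b(49) = a(48)
a(48) = b(47)
b(47) = a(46)
a(46) = b(45)
b(45) = a(44)
a(44) = b(43)
b(43) = a(42)
a(42) = b(41)
b(41) = a(40)
a(40) = b(39)
b(39) = a(38)
a(38) = b(37)
b(37) = a(36)
a(36) = b(35)
b(35) = a(34)
a(34) = b(33)
b(33) = a(32)
a(32) = b(31)
b(31) = a(30)
a(30) = b(29)
b(29) = a(28)
a(28) = b(27)
b(27) = a(26)
a(26) = b(25)
b(25) = a(24)
a(24) = b(23)
b(23) = a(22)
a(22) = b(21)
b(21) = a(20)
a(20) = b(19)
b(19) = a(18)
a(18) = b(17)
b(17) = a(16)
a(16) = b(15)
b(15) = a(14)
a(14) = b(13)
b(13) = a(12)
a(12) = b(11)
b(11) = a(10)
a(10) = b(9)
b(9) = a(8)
a(8) = b(7)
b(7) = a(6)
a(6) = b(5)
b(5) = a(4)
a(4) = b(3)
b(3) = a(2)
a(2) = b(1)
b(1) = a(0)
a(0) = 1  (base case)
Result: 1

1


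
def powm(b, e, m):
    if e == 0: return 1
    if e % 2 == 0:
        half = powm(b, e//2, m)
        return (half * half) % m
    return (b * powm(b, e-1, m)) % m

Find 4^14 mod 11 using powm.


powm(4, 14, 11): e is even, compute powm(4, 7, 11)
  powm(4, 7, 11): e is odd, compute powm(4, 6, 11)
    powm(4, 6, 11): e is even, compute powm(4, 3, 11)
      powm(4, 3, 11): e is odd, compute powm(4, 2, 11)
        powm(4, 2, 11): e is even, compute powm(4, 1, 11)
          powm(4, 1, 11): e is odd, compute powm(4, 0, 11)
          powm(4, 0, 11) = 1
          (4 * 1) % 11 = 4
        half=4, (4*4) % 11 = 5
      (4 * 5) % 11 = 9
    half=9, (9*9) % 11 = 4
  (4 * 4) % 11 = 5
half=5, (5*5) % 11 = 3

3


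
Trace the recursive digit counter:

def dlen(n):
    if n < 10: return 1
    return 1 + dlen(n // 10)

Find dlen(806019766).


dlen(806019766) = 1 + dlen(80601976)
dlen(80601976) = 1 + dlen(8060197)
dlen(8060197) = 1 + dlen(806019)
dlen(806019) = 1 + dlen(80601)
dlen(80601) = 1 + dlen(8060)
dlen(8060) = 1 + dlen(806)
dlen(806) = 1 + dlen(80)
dlen(80) = 1 + dlen(8)
dlen(8) = 1  (base case: 8 < 10)
Unwinding: 1 + 1 + 1 + 1 + 1 + 1 + 1 + 1 + 1 = 9

9


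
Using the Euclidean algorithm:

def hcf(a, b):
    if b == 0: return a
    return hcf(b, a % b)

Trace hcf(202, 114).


hcf(202, 114) = hcf(114, 88)
hcf(114, 88) = hcf(88, 26)
hcf(88, 26) = hcf(26, 10)
hcf(26, 10) = hcf(10, 6)
hcf(10, 6) = hcf(6, 4)
hcf(6, 4) = hcf(4, 2)
hcf(4, 2) = hcf(2, 0)
hcf(2, 0) = 2  (base case)

2


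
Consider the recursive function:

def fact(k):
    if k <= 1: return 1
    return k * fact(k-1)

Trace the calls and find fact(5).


fact(5)
= 5 * fact(4)
= 5 * 4 * fact(3)
= 5 * 4 * 3 * fact(2)
= 5 * 4 * 3 * 2 * fact(1)
= 5 * 4 * 3 * 2 * 1
= 120

120


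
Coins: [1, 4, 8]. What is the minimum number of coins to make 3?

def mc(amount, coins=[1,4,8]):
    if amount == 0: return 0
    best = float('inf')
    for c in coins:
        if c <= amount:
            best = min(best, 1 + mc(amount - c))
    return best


Building up with DP:
mc(0) = 0
mc(1) = min(1+mc(0)=1+0=1) = 1
mc(2) = min(1+mc(1)=1+1=2) = 2
mc(3) = min(1+mc(2)=1+2=3) = 3

3


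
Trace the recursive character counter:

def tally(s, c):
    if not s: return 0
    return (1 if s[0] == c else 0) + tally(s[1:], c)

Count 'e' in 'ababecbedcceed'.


s[0]='a' != 'e' -> 0
s[0]='b' != 'e' -> 0
s[0]='a' != 'e' -> 0
s[0]='b' != 'e' -> 0
s[0]='e' == 'e' -> 1
s[0]='c' != 'e' -> 0
s[0]='b' != 'e' -> 0
s[0]='e' == 'e' -> 1
s[0]='d' != 'e' -> 0
s[0]='c' != 'e' -> 0
s[0]='c' != 'e' -> 0
s[0]='e' == 'e' -> 1
s[0]='e' == 'e' -> 1
s[0]='d' != 'e' -> 0
Sum: 0 + 0 + 0 + 0 + 1 + 0 + 0 + 1 + 0 + 0 + 0 + 1 + 1 + 0 = 4

4


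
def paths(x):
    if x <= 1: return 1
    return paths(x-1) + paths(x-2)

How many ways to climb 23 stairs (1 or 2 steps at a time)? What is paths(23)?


Building up from base cases:
paths(0) = 1
paths(1) = 1
paths(2) = paths(1) + paths(0) = 1 + 1 = 2
paths(3) = paths(2) + paths(1) = 2 + 1 = 3
paths(4) = paths(3) + paths(2) = 3 + 2 = 5
paths(5) = paths(4) + paths(3) = 5 + 3 = 8
paths(6) = paths(5) + paths(4) = 8 + 5 = 13
paths(7) = paths(6) + paths(5) = 13 + 8 = 21
paths(8) = paths(7) + paths(6) = 21 + 13 = 34
paths(9) = paths(8) + paths(7) = 34 + 21 = 55
paths(10) = paths(9) + paths(8) = 55 + 34 = 89
paths(11) = paths(10) + paths(9) = 89 + 55 = 144
paths(12) = paths(11) + paths(10) = 144 + 89 = 233
paths(13) = paths(12) + paths(11) = 233 + 144 = 377
paths(14) = paths(13) + paths(12) = 377 + 233 = 610
paths(15) = paths(14) + paths(13) = 610 + 377 = 987
paths(16) = paths(15) + paths(14) = 987 + 610 = 1597
paths(17) = paths(16) + paths(15) = 1597 + 987 = 2584
paths(18) = paths(17) + paths(16) = 2584 + 1597 = 4181
paths(19) = paths(18) + paths(17) = 4181 + 2584 = 6765
paths(20) = paths(19) + paths(18) = 6765 + 4181 = 10946
paths(21) = paths(20) + paths(19) = 10946 + 6765 = 17711
paths(22) = paths(21) + paths(20) = 17711 + 10946 = 28657
paths(23) = paths(22) + paths(21) = 28657 + 17711 = 46368

46368


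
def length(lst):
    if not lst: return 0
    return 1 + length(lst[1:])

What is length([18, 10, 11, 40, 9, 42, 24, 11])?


length([18, 10, 11, 40, 9, 42, 24, 11]) = 1 + length([10, 11, 40, 9, 42, 24, 11])
length([10, 11, 40, 9, 42, 24, 11]) = 1 + length([11, 40, 9, 42, 24, 11])
length([11, 40, 9, 42, 24, 11]) = 1 + length([40, 9, 42, 24, 11])
length([40, 9, 42, 24, 11]) = 1 + length([9, 42, 24, 11])
length([9, 42, 24, 11]) = 1 + length([42, 24, 11])
length([42, 24, 11]) = 1 + length([24, 11])
length([24, 11]) = 1 + length([11])
length([11]) = 1 + length([])
length([]) = 0  (base case)
Unwinding: 1 + 1 + 1 + 1 + 1 + 1 + 1 + 1 + 0 = 8

8


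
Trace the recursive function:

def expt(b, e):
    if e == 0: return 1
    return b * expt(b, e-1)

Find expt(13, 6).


expt(13, 6)
= 13 * expt(13, 5)
= 13 * 13 * expt(13, 4)
= 13 * 13 * 13 * expt(13, 3)
= 13 * 13 * 13 * 13 * expt(13, 2)
= 13 * 13 * 13 * 13 * 13 * expt(13, 1)
= 13 * 13 * 13 * 13 * 13 * 13 * expt(13, 0)
= 13 * 13 * 13 * 13 * 13 * 13 * 1
= 4826809

4826809


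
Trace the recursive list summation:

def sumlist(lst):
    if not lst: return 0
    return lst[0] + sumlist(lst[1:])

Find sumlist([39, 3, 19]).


sumlist([39, 3, 19]) = 39 + sumlist([3, 19])
sumlist([3, 19]) = 3 + sumlist([19])
sumlist([19]) = 19 + sumlist([])
sumlist([]) = 0  (base case)
Total: 39 + 3 + 19 + 0 = 61

61


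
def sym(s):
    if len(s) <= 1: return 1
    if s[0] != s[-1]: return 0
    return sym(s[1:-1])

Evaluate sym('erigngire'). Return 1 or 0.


sym('erigngire'): s[0]='e' == s[-1]='e' -> check sym('rigngir')
sym('rigngir'): s[0]='r' == s[-1]='r' -> check sym('igngi')
sym('igngi'): s[0]='i' == s[-1]='i' -> check sym('gng')
sym('gng'): s[0]='g' == s[-1]='g' -> check sym('n')
sym('n'): len <= 1 -> return 1  (base case)
Result: 1 (palindrome)

1


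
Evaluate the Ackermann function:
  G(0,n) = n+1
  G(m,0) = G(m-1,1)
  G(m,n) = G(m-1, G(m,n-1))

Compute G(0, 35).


G(0, 35) = 36
Result: G(0, 35) = 36

36


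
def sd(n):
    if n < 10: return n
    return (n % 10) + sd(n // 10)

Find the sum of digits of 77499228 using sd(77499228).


sd(77499228) = 8 + sd(7749922)
sd(7749922) = 2 + sd(774992)
sd(774992) = 2 + sd(77499)
sd(77499) = 9 + sd(7749)
sd(7749) = 9 + sd(774)
sd(774) = 4 + sd(77)
sd(77) = 7 + sd(7)
sd(7) = 7  (base case)
Total: 8 + 2 + 2 + 9 + 9 + 4 + 7 + 7 = 48

48


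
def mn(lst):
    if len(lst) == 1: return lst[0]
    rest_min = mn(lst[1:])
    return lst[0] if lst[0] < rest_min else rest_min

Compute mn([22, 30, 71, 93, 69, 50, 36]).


mn([22, 30, 71, 93, 69, 50, 36]): compare 22 with mn([30, 71, 93, 69, 50, 36])
mn([30, 71, 93, 69, 50, 36]): compare 30 with mn([71, 93, 69, 50, 36])
mn([71, 93, 69, 50, 36]): compare 71 with mn([93, 69, 50, 36])
mn([93, 69, 50, 36]): compare 93 with mn([69, 50, 36])
mn([69, 50, 36]): compare 69 with mn([50, 36])
mn([50, 36]): compare 50 with mn([36])
mn([36]) = 36  (base case)
Compare 50 with 36 -> 36
Compare 69 with 36 -> 36
Compare 93 with 36 -> 36
Compare 71 with 36 -> 36
Compare 30 with 36 -> 30
Compare 22 with 30 -> 22

22


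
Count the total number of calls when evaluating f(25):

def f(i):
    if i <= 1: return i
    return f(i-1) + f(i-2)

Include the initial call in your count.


Let C(n) = total calls for f(n)
C(0) = 1, C(1) = 1
C(2) = 1 + C(1) + C(0) = 1 + 1 + 1 = 3
C(3) = 1 + C(2) + C(1) = 1 + 3 + 1 = 5
C(4) = 1 + C(3) + C(2) = 1 + 5 + 3 = 9
C(5) = 1 + C(4) + C(3) = 1 + 9 + 5 = 15
C(6) = 1 + C(5) + C(4) = 1 + 15 + 9 = 25
C(7) = 1 + C(6) + C(5) = 1 + 25 + 15 = 41
C(8) = 1 + C(7) + C(6) = 1 + 41 + 25 = 67
C(9) = 1 + C(8) + C(7) = 1 + 67 + 41 = 109
C(10) = 1 + C(9) + C(8) = 1 + 109 + 67 = 177
C(11) = 1 + C(10) + C(9) = 1 + 177 + 109 = 287
C(12) = 1 + C(11) + C(10) = 1 + 287 + 177 = 465
C(13) = 1 + C(12) + C(11) = 1 + 465 + 287 = 753
C(14) = 1 + C(13) + C(12) = 1 + 753 + 465 = 1219
C(15) = 1 + C(14) + C(13) = 1 + 1219 + 753 = 1973
C(16) = 1 + C(15) + C(14) = 1 + 1973 + 1219 = 3193
C(17) = 1 + C(16) + C(15) = 1 + 3193 + 1973 = 5167
C(18) = 1 + C(17) + C(16) = 1 + 5167 + 3193 = 8361
C(19) = 1 + C(18) + C(17) = 1 + 8361 + 5167 = 13529
C(20) = 1 + C(19) + C(18) = 1 + 13529 + 8361 = 21891
C(21) = 1 + C(20) + C(19) = 1 + 21891 + 13529 = 35421
C(22) = 1 + C(21) + C(20) = 1 + 35421 + 21891 = 57313
C(23) = 1 + C(22) + C(21) = 1 + 57313 + 35421 = 92735
C(24) = 1 + C(23) + C(22) = 1 + 92735 + 57313 = 150049
C(25) = 1 + C(24) + C(23) = 1 + 150049 + 92735 = 242785

242785


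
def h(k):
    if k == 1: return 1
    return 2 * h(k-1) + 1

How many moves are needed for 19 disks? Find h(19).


h(19) = 2 * h(18) + 1
h(18) = 2 * h(17) + 1
h(17) = 2 * h(16) + 1
h(16) = 2 * h(15) + 1
h(15) = 2 * h(14) + 1
h(14) = 2 * h(13) + 1
h(13) = 2 * h(12) + 1
h(12) = 2 * h(11) + 1
h(11) = 2 * h(10) + 1
h(10) = 2 * h(9) + 1
h(9) = 2 * h(8) + 1
h(8) = 2 * h(7) + 1
h(7) = 2 * h(6) + 1
h(6) = 2 * h(5) + 1
h(5) = 2 * h(4) + 1
h(4) = 2 * h(3) + 1
h(3) = 2 * h(2) + 1
h(2) = 2 * h(1) + 1
h(1) = 1  (base case)
h(2) = 2 * 1 + 1 = 3
h(3) = 2 * 3 + 1 = 7
h(4) = 2 * 7 + 1 = 15
h(5) = 2 * 15 + 1 = 31
h(6) = 2 * 31 + 1 = 63
h(7) = 2 * 63 + 1 = 127
h(8) = 2 * 127 + 1 = 255
h(9) = 2 * 255 + 1 = 511
h(10) = 2 * 511 + 1 = 1023
h(11) = 2 * 1023 + 1 = 2047
h(12) = 2 * 2047 + 1 = 4095
h(13) = 2 * 4095 + 1 = 8191
h(14) = 2 * 8191 + 1 = 16383
h(15) = 2 * 16383 + 1 = 32767
h(16) = 2 * 32767 + 1 = 65535
h(17) = 2 * 65535 + 1 = 131071
h(18) = 2 * 131071 + 1 = 262143
h(19) = 2 * 262143 + 1 = 524287

524287


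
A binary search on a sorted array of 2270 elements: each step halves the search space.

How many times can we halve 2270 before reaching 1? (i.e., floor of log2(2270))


2270 / 2 = 1135
1135 / 2 = 567
567 / 2 = 283
283 / 2 = 141
141 / 2 = 70
70 / 2 = 35
35 / 2 = 17
17 / 2 = 8
8 / 2 = 4
4 / 2 = 2
2 / 2 = 1
Reached 1 after 11 halvings

11


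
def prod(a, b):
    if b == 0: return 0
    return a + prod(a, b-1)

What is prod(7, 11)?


prod(7, 11) = 7 + prod(7, 10)
prod(7, 10) = 7 + prod(7, 9)
prod(7, 9) = 7 + prod(7, 8)
prod(7, 8) = 7 + prod(7, 7)
prod(7, 7) = 7 + prod(7, 6)
prod(7, 6) = 7 + prod(7, 5)
prod(7, 5) = 7 + prod(7, 4)
prod(7, 4) = 7 + prod(7, 3)
prod(7, 3) = 7 + prod(7, 2)
prod(7, 2) = 7 + prod(7, 1)
prod(7, 1) = 7 + prod(7, 0)
prod(7, 0) = 0  (base case)
Total: 7 + 7 + 7 + 7 + 7 + 7 + 7 + 7 + 7 + 7 + 7 + 0 = 77

77


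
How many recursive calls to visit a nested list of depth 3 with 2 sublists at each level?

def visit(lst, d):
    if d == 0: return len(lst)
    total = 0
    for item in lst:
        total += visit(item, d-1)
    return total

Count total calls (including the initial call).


At depth 0 (root): 1 call
At depth 1: each of 1 parents calls visit on 2 children = 2 calls
At depth 2: each of 2 parents calls visit on 2 children = 4 calls
At depth 3: each of 4 parents calls visit on 2 children = 8 calls
Total: 1 + 2 + 4 + 8 = 15

15


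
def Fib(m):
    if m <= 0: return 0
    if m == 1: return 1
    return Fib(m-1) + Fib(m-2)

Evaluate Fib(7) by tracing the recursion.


Computing Fib(7) bottom-up:
Fib(0) = 0
Fib(1) = 1
Fib(2) = Fib(1) + Fib(0) = 1 + 0 = 1
Fib(3) = Fib(2) + Fib(1) = 1 + 1 = 2
Fib(4) = Fib(3) + Fib(2) = 2 + 1 = 3
Fib(5) = Fib(4) + Fib(3) = 3 + 2 = 5
Fib(6) = Fib(5) + Fib(4) = 5 + 3 = 8
Fib(7) = Fib(6) + Fib(5) = 8 + 5 = 13

13


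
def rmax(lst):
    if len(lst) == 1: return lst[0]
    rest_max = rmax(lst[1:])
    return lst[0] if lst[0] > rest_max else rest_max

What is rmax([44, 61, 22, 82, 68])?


rmax([44, 61, 22, 82, 68]): compare 44 with rmax([61, 22, 82, 68])
rmax([61, 22, 82, 68]): compare 61 with rmax([22, 82, 68])
rmax([22, 82, 68]): compare 22 with rmax([82, 68])
rmax([82, 68]): compare 82 with rmax([68])
rmax([68]) = 68  (base case)
Compare 82 with 68 -> 82
Compare 22 with 82 -> 82
Compare 61 with 82 -> 82
Compare 44 with 82 -> 82

82


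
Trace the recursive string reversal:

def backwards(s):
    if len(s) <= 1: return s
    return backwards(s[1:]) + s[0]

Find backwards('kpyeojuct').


backwards('kpyeojuct') = backwards('pyeojuct') + 'k'
backwards('pyeojuct') = backwards('yeojuct') + 'p'
backwards('yeojuct') = backwards('eojuct') + 'y'
backwards('eojuct') = backwards('ojuct') + 'e'
backwards('ojuct') = backwards('juct') + 'o'
backwards('juct') = backwards('uct') + 'j'
backwards('uct') = backwards('ct') + 'u'
backwards('ct') = backwards('t') + 'c'
backwards('t') = 't'  (base case)
Concatenating: 't' + 'c' + 'u' + 'j' + 'o' + 'e' + 'y' + 'p' + 'k' = 'tcujoeypk'

tcujoeypk


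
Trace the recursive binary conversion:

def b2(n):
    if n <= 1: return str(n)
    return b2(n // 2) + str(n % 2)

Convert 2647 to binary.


b2(2647) = b2(1323) + '1'
b2(1323) = b2(661) + '1'
b2(661) = b2(330) + '1'
b2(330) = b2(165) + '0'
b2(165) = b2(82) + '1'
b2(82) = b2(41) + '0'
b2(41) = b2(20) + '1'
b2(20) = b2(10) + '0'
b2(10) = b2(5) + '0'
b2(5) = b2(2) + '1'
b2(2) = b2(1) + '0'
b2(1) = '1'  (base case)
Concatenating: '1' + '0' + '1' + '0' + '0' + '1' + '0' + '1' + '0' + '1' + '1' + '1' = '101001010111'

101001010111


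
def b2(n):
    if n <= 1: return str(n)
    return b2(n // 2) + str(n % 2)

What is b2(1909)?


b2(1909) = b2(954) + '1'
b2(954) = b2(477) + '0'
b2(477) = b2(238) + '1'
b2(238) = b2(119) + '0'
b2(119) = b2(59) + '1'
b2(59) = b2(29) + '1'
b2(29) = b2(14) + '1'
b2(14) = b2(7) + '0'
b2(7) = b2(3) + '1'
b2(3) = b2(1) + '1'
b2(1) = '1'  (base case)
Concatenating: '1' + '1' + '1' + '0' + '1' + '1' + '1' + '0' + '1' + '0' + '1' = '11101110101'

11101110101


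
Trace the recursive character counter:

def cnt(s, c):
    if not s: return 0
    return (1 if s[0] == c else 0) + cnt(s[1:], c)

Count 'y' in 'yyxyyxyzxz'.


s[0]='y' == 'y' -> 1
s[0]='y' == 'y' -> 1
s[0]='x' != 'y' -> 0
s[0]='y' == 'y' -> 1
s[0]='y' == 'y' -> 1
s[0]='x' != 'y' -> 0
s[0]='y' == 'y' -> 1
s[0]='z' != 'y' -> 0
s[0]='x' != 'y' -> 0
s[0]='z' != 'y' -> 0
Sum: 1 + 1 + 0 + 1 + 1 + 0 + 1 + 0 + 0 + 0 = 5

5


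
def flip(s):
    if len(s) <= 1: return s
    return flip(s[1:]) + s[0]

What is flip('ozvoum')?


flip('ozvoum') = flip('zvoum') + 'o'
flip('zvoum') = flip('voum') + 'z'
flip('voum') = flip('oum') + 'v'
flip('oum') = flip('um') + 'o'
flip('um') = flip('m') + 'u'
flip('m') = 'm'  (base case)
Concatenating: 'm' + 'u' + 'o' + 'v' + 'z' + 'o' = 'muovzo'

muovzo


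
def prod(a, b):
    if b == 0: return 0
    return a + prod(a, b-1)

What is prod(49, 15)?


prod(49, 15) = 49 + prod(49, 14)
prod(49, 14) = 49 + prod(49, 13)
prod(49, 13) = 49 + prod(49, 12)
prod(49, 12) = 49 + prod(49, 11)
prod(49, 11) = 49 + prod(49, 10)
prod(49, 10) = 49 + prod(49, 9)
prod(49, 9) = 49 + prod(49, 8)
prod(49, 8) = 49 + prod(49, 7)
prod(49, 7) = 49 + prod(49, 6)
prod(49, 6) = 49 + prod(49, 5)
prod(49, 5) = 49 + prod(49, 4)
prod(49, 4) = 49 + prod(49, 3)
prod(49, 3) = 49 + prod(49, 2)
prod(49, 2) = 49 + prod(49, 1)
prod(49, 1) = 49 + prod(49, 0)
prod(49, 0) = 0  (base case)
Total: 49 + 49 + 49 + 49 + 49 + 49 + 49 + 49 + 49 + 49 + 49 + 49 + 49 + 49 + 49 + 0 = 735

735


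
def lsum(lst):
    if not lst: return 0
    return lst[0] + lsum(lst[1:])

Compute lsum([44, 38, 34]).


lsum([44, 38, 34]) = 44 + lsum([38, 34])
lsum([38, 34]) = 38 + lsum([34])
lsum([34]) = 34 + lsum([])
lsum([]) = 0  (base case)
Total: 44 + 38 + 34 + 0 = 116

116


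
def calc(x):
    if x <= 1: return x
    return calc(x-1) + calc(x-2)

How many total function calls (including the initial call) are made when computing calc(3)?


Let C(n) = total calls for calc(n)
C(0) = 1, C(1) = 1
C(2) = 1 + C(1) + C(0) = 1 + 1 + 1 = 3
C(3) = 1 + C(2) + C(1) = 1 + 3 + 1 = 5

5


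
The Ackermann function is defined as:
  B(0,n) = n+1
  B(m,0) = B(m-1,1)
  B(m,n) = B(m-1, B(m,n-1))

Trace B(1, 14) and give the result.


B(1, 14) = B(0, B(1, 13))
  B(1, 13) = B(0, B(1, 12))
    B(1, 12) = B(0, B(1, 11))
      B(1, 11) = B(0, B(1, 10))
        B(1, 10) = B(0, B(1, 9))
          B(1, 9) = B(0, B(1, 8))
          B(1, 8) = B(0, B(1, 7))
          B(1, 7) = B(0, B(1, 6))
          B(1, 6) = B(0, B(1, 5))
          B(1, 5) = B(0, B(1, 4))
          B(1, 4) = B(0, B(1, 3))
          B(1, 3) = B(0, B(1, 2))
          B(1, 2) = B(0, B(1, 1))
          B(1, 1) = B(0, B(1, 0))
          B(1, 0) = B(0, 1)
          B(0, 1) = 2
            = B(0, 2)
          B(0, 2) = 3
            = B(0, 3)
          B(0, 3) = 4
            = B(0, 4)
          B(0, 4) = 5
            = B(0, 5)
          B(0, 5) = 6
            = B(0, 6)
... (trace truncated)
Result: B(1, 14) = 16

16


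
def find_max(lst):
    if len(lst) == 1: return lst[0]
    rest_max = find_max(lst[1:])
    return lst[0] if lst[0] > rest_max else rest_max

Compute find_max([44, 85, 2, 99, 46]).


find_max([44, 85, 2, 99, 46]): compare 44 with find_max([85, 2, 99, 46])
find_max([85, 2, 99, 46]): compare 85 with find_max([2, 99, 46])
find_max([2, 99, 46]): compare 2 with find_max([99, 46])
find_max([99, 46]): compare 99 with find_max([46])
find_max([46]) = 46  (base case)
Compare 99 with 46 -> 99
Compare 2 with 99 -> 99
Compare 85 with 99 -> 99
Compare 44 with 99 -> 99

99


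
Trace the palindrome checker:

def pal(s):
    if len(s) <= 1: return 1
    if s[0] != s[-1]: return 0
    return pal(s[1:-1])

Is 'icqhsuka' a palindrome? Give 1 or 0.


pal('icqhsuka'): s[0]='i' != s[-1]='a' -> return 0
Result: 0 (not a palindrome)

0


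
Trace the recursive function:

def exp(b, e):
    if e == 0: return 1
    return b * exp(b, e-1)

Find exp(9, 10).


exp(9, 10)
= 9 * exp(9, 9)
= 9 * 9 * exp(9, 8)
= 9 * 9 * 9 * exp(9, 7)
= 9 * 9 * 9 * 9 * exp(9, 6)
= 9 * 9 * 9 * 9 * 9 * exp(9, 5)
= 9 * 9 * 9 * 9 * 9 * 9 * exp(9, 4)
= 9 * 9 * 9 * 9 * 9 * 9 * 9 * exp(9, 3)
= 9 * 9 * 9 * 9 * 9 * 9 * 9 * 9 * exp(9, 2)
= 9 * 9 * 9 * 9 * 9 * 9 * 9 * 9 * 9 * exp(9, 1)
= 9 * 9 * 9 * 9 * 9 * 9 * 9 * 9 * 9 * 9 * exp(9, 0)
= 9 * 9 * 9 * 9 * 9 * 9 * 9 * 9 * 9 * 9 * 1
= 3486784401

3486784401


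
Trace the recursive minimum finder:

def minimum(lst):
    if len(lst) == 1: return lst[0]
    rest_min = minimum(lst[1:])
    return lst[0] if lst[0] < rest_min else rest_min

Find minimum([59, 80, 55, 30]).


minimum([59, 80, 55, 30]): compare 59 with minimum([80, 55, 30])
minimum([80, 55, 30]): compare 80 with minimum([55, 30])
minimum([55, 30]): compare 55 with minimum([30])
minimum([30]) = 30  (base case)
Compare 55 with 30 -> 30
Compare 80 with 30 -> 30
Compare 59 with 30 -> 30

30
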